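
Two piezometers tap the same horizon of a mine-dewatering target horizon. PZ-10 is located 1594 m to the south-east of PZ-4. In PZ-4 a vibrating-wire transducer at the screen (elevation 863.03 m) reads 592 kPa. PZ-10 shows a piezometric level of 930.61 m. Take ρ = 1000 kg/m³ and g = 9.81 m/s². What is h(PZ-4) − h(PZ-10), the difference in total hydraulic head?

Pressure head at PZ-4: ψ = P/(ρg) = 592×1000 / (1000 × 9.81) = 60.35 m.
Total head at PZ-4: h = z + ψ = 863.03 + 60.35 = 923.38 m.
Total head at PZ-10: h = 930.61 m (water level in the piezometer is the total head).
Head difference: h(PZ-4) − h(PZ-10) = 923.38 − 930.61 = -7.23 m.

Δh ≈ -7.23 m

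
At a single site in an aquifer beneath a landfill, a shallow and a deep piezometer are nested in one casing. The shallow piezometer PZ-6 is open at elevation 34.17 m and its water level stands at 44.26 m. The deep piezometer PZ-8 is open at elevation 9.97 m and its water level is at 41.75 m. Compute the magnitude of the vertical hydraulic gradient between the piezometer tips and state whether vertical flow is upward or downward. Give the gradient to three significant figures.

|i_v| ≈ 0.104; vertical flow is downward

Total head at PZ-6: h = 44.26 m (water level in the standpipe).
Total head at PZ-8: h = 41.75 m.
Δh = h(PZ-6) − h(PZ-8) = 44.26 − 41.75 = 2.51 m.
Vertical separation Δz = 34.17 − 9.97 = 24.20 m.
|i_v| = |Δh| / Δz = 2.51 / 24.20 = 0.104.
Head is higher in the shallow piezometer, so vertical flow is downward (recharge condition).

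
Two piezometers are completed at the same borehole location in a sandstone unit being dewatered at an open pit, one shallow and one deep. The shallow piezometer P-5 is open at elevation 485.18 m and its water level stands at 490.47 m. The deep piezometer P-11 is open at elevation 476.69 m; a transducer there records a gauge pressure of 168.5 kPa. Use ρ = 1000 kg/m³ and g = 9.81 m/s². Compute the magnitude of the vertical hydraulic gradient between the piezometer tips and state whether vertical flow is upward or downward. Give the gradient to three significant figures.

Total head at P-5: h = 490.47 m (water level in the standpipe).
Pressure head at P-11: ψ = P/(ρg) = 168.5×1000 / (1000 × 9.81) = 17.18 m.
Total head at P-11: h = z + ψ = 476.69 + 17.18 = 493.87 m.
Δh = h(P-5) − h(P-11) = 490.47 − 493.87 = -3.40 m.
Vertical separation Δz = 485.18 − 476.69 = 8.49 m.
|i_v| = |Δh| / Δz = 3.40 / 8.49 = 0.400.
Head is higher in the deep piezometer, so vertical flow is upward (discharge condition).

|i_v| ≈ 0.400; vertical flow is upward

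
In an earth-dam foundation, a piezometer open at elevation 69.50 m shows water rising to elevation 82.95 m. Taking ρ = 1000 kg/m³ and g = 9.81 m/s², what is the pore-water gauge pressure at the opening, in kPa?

P ≈ 132 kPa

Pressure head ψ = h − z = 82.95 − 69.50 = 13.45 m.
P = ρgψ = 1000 × 9.81 × 13.45 = 131944 Pa ≈ 132 kPa.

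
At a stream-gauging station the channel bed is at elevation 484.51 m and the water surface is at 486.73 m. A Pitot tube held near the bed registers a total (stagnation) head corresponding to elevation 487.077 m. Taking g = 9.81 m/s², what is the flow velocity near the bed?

Near the bed, under hydrostatic conditions, the piezometric head (z + ψ) equals the free-surface elevation, 486.73 m.
Velocity head = total − piezometric = 487.077 − 486.73 = 0.347 m.
v = √(2g·h_v) = √(2 × 9.81 × 0.347) = 2.61 m/s.

v ≈ 2.61 m/s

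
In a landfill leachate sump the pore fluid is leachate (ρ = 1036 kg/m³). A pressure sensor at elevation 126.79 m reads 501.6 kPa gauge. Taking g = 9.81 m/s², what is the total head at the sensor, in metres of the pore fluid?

ψ = P/(ρg) = 501.6×1000 / (1036 × 9.81) = 49.35 m.
h = z + ψ = 126.79 + 49.35 = 176.14 m.

h ≈ 176.14 m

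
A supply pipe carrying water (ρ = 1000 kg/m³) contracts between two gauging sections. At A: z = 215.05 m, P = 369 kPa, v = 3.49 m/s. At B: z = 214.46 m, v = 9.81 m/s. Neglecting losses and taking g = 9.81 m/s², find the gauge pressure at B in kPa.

Pressure head at A: ψ₁ = P₁/(ρg) = 369×1000 / (1000 × 9.81) = 37.61 m.
Velocity heads: v₁²/2g = 3.49²/19.62 = 0.621 m; v₂²/2g = 9.81²/19.62 = 4.905 m.
Total head H = z₁ + ψ₁ + v₁²/2g = 215.05 + 37.61 + 0.621 = 253.28 m.
ψ₂ = H − z₂ − v₂²/2g = 253.28 − 214.46 − 4.905 = 33.91 m.
P₂ = ρgψ₂ = 1000 × 9.81 × 33.91 ≈ 333 kPa.

P₂ ≈ 333 kPa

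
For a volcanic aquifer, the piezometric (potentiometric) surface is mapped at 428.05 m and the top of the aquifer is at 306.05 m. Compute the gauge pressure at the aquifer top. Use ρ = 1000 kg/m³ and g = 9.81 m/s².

Pressure head at the aquifer top: ψ = h − z = 428.05 − 306.05 = 122.00 m.
P = ρgψ = 1000 × 9.81 × 122.00 = 1196820 Pa ≈ 1200 kPa.

P ≈ 1200 kPa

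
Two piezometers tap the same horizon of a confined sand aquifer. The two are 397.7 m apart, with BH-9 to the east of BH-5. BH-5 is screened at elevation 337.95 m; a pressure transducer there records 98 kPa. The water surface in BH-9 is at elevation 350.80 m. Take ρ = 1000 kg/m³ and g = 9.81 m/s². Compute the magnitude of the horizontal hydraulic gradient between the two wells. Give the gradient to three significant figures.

Pressure head at BH-5: ψ = P/(ρg) = 98×1000 / (1000 × 9.81) = 9.99 m.
Total head at BH-5: h = z + ψ = 337.95 + 9.99 = 347.94 m.
Total head at BH-9: h = 350.80 m (water level in the piezometer is the total head).
Head difference: h(BH-5) − h(BH-9) = 347.94 − 350.80 = -2.86 m.
Hydraulic gradient: i = |Δh| / L = 2.86 / 397.7 = 0.00719.

i ≈ 0.00719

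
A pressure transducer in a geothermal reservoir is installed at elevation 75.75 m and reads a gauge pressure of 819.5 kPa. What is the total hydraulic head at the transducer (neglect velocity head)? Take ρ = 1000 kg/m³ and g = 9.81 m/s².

h ≈ 159.29 m

ψ = P/(ρg) = 819.5×1000 / (1000 × 9.81) = 83.54 m.
h = z + ψ = 75.75 + 83.54 = 159.29 m.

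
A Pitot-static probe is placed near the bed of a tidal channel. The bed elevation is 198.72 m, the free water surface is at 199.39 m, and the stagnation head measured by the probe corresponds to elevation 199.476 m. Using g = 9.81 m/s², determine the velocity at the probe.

v ≈ 1.30 m/s

Near the bed, under hydrostatic conditions, the piezometric head (z + ψ) equals the free-surface elevation, 199.39 m.
Velocity head = total − piezometric = 199.476 − 199.39 = 0.086 m.
v = √(2g·h_v) = √(2 × 9.81 × 0.086) = 1.30 m/s.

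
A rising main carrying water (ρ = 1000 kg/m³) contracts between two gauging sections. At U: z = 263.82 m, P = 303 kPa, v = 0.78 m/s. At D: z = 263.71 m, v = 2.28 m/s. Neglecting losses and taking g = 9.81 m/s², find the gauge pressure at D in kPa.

Pressure head at U: ψ₁ = P₁/(ρg) = 303×1000 / (1000 × 9.81) = 30.89 m.
Velocity heads: v₁²/2g = 0.78²/19.62 = 0.031 m; v₂²/2g = 2.28²/19.62 = 0.265 m.
Total head H = z₁ + ψ₁ + v₁²/2g = 263.82 + 30.89 + 0.031 = 294.74 m.
ψ₂ = H − z₂ − v₂²/2g = 294.74 − 263.71 − 0.265 = 30.77 m.
P₂ = ρgψ₂ = 1000 × 9.81 × 30.77 ≈ 302 kPa.

P₂ ≈ 302 kPa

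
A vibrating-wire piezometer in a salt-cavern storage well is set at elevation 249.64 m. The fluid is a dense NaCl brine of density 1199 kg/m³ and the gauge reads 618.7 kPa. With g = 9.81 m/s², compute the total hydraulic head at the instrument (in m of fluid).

h ≈ 302.24 m

ψ = P/(ρg) = 618.7×1000 / (1199 × 9.81) = 52.60 m.
h = z + ψ = 249.64 + 52.60 = 302.24 m.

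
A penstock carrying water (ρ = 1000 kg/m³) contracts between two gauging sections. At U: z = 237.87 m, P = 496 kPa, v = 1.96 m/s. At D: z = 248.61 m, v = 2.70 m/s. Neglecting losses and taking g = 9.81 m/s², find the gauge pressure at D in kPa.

P₂ ≈ 389 kPa

Pressure head at U: ψ₁ = P₁/(ρg) = 496×1000 / (1000 × 9.81) = 50.56 m.
Velocity heads: v₁²/2g = 1.96²/19.62 = 0.196 m; v₂²/2g = 2.70²/19.62 = 0.372 m.
Total head H = z₁ + ψ₁ + v₁²/2g = 237.87 + 50.56 + 0.196 = 288.63 m.
ψ₂ = H − z₂ − v₂²/2g = 288.63 − 248.61 − 0.372 = 39.65 m.
P₂ = ρgψ₂ = 1000 × 9.81 × 39.65 ≈ 389 kPa.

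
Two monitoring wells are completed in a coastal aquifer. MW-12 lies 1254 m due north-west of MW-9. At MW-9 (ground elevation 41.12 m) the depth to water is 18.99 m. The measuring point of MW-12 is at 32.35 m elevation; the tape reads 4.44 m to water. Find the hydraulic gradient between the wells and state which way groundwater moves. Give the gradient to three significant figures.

Total head at MW-9: h = 41.12 − 18.99 = 22.13 m.
Total head at MW-12: h = 32.35 − 4.44 = 27.91 m.
Head difference: h(MW-9) − h(MW-12) = 22.13 − 27.91 = -5.78 m.
Hydraulic gradient: i = |Δh| / L = 5.78 / 1254 = 0.00461.
Flow is from higher to lower head: from MW-12 toward MW-9, i.e. toward the south-east.

i ≈ 0.00461; groundwater flows toward the south-east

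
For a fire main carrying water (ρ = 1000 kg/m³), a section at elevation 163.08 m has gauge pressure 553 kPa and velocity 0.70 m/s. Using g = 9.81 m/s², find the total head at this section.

Pressure head ψ = P/(ρg) = 553×1000 / (1000 × 9.81) = 56.37 m.
Velocity head = v²/(2g) = 0.70² / (2 × 9.81) = 0.025 m.
h = z + ψ + v²/(2g) = 163.08 + 56.37 + 0.025 = 219.48 m.

h ≈ 219.48 m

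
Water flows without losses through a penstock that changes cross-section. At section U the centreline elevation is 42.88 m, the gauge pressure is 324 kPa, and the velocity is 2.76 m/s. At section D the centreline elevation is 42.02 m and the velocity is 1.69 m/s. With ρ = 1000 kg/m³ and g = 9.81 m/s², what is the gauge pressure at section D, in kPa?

P₂ ≈ 335 kPa

Pressure head at U: ψ₁ = P₁/(ρg) = 324×1000 / (1000 × 9.81) = 33.03 m.
Velocity heads: v₁²/2g = 2.76²/19.62 = 0.388 m; v₂²/2g = 1.69²/19.62 = 0.146 m.
Total head H = z₁ + ψ₁ + v₁²/2g = 42.88 + 33.03 + 0.388 = 76.30 m.
ψ₂ = H − z₂ − v₂²/2g = 76.30 − 42.02 − 0.146 = 34.13 m.
P₂ = ρgψ₂ = 1000 × 9.81 × 34.13 ≈ 335 kPa.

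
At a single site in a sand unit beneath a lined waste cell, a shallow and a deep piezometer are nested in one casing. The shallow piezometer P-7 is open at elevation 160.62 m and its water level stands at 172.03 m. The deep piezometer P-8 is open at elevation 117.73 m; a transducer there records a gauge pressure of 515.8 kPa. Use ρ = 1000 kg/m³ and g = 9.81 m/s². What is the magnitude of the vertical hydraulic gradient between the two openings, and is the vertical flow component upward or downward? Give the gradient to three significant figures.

|i_v| ≈ 0.0401; vertical flow is downward

Total head at P-7: h = 172.03 m (water level in the standpipe).
Pressure head at P-8: ψ = P/(ρg) = 515.8×1000 / (1000 × 9.81) = 52.58 m.
Total head at P-8: h = z + ψ = 117.73 + 52.58 = 170.31 m.
Δh = h(P-7) − h(P-8) = 172.03 − 170.31 = 1.72 m.
Vertical separation Δz = 160.62 − 117.73 = 42.89 m.
|i_v| = |Δh| / Δz = 1.72 / 42.89 = 0.0401.
Head is higher in the shallow piezometer, so vertical flow is downward (recharge condition).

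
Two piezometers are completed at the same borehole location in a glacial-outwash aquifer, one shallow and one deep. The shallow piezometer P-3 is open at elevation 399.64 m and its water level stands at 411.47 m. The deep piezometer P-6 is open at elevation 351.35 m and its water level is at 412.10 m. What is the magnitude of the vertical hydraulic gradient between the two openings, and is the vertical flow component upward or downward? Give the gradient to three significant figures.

|i_v| ≈ 0.0130; vertical flow is upward

Total head at P-3: h = 411.47 m (water level in the standpipe).
Total head at P-6: h = 412.10 m.
Δh = h(P-3) − h(P-6) = 411.47 − 412.10 = -0.63 m.
Vertical separation Δz = 399.64 − 351.35 = 48.29 m.
|i_v| = |Δh| / Δz = 0.63 / 48.29 = 0.0130.
Head is higher in the deep piezometer, so vertical flow is upward (discharge condition).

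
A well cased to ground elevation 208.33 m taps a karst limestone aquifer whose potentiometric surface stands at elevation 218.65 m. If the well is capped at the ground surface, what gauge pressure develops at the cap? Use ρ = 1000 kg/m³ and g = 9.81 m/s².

Head above the cap: Δh = 218.65 − 208.33 = 10.32 m.
P = ρgΔh = 1000 × 9.81 × 10.32 = 101239 Pa ≈ 101 kPa.

P ≈ 101 kPa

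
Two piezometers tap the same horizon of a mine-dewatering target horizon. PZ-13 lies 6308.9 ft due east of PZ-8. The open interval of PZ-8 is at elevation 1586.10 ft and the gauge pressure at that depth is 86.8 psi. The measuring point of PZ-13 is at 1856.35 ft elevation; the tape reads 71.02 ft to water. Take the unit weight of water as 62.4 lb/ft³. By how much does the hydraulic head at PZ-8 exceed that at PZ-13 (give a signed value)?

Δh ≈ 1.08 ft

Pressure head at PZ-8: ψ = 144·P/γ = 144 × 86.8 / 62.4 = 200.31 ft.
Total head at PZ-8: h = z + ψ = 1586.10 + 200.31 = 1786.41 ft.
Total head at PZ-13: h = 1856.35 − 71.02 = 1785.33 ft.
Head difference: h(PZ-8) − h(PZ-13) = 1786.41 − 1785.33 = 1.08 ft.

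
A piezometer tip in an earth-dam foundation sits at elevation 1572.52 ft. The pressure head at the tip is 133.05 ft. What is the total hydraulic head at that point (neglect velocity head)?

h = z + ψ = 1572.52 + 133.05 = 1705.57 ft.

h ≈ 1705.57 ft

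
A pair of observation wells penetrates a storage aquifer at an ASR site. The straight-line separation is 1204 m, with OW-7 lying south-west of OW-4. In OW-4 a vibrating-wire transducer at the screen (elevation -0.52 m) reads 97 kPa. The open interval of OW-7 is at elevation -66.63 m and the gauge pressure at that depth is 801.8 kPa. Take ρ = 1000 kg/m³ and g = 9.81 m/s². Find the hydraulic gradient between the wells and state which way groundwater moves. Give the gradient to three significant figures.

Pressure head at OW-4: ψ = P/(ρg) = 97×1000 / (1000 × 9.81) = 9.89 m.
Total head at OW-4: h = z + ψ = -0.52 + 9.89 = 9.37 m.
Pressure head at OW-7: ψ = P/(ρg) = 801.8×1000 / (1000 × 9.81) = 81.73 m.
Total head at OW-7: h = z + ψ = -66.63 + 81.73 = 15.10 m.
Head difference: h(OW-4) − h(OW-7) = 9.37 − 15.10 = -5.73 m.
Hydraulic gradient: i = |Δh| / L = 5.73 / 1204 = 0.00476.
Flow is from higher to lower head: from OW-7 toward OW-4, i.e. toward the north-east.

i ≈ 0.00476; groundwater flows toward the north-east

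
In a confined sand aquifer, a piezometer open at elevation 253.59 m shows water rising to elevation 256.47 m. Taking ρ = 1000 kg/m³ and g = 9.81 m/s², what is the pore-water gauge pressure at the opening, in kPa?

Pressure head ψ = h − z = 256.47 − 253.59 = 2.88 m.
P = ρgψ = 1000 × 9.81 × 2.88 = 28253 Pa ≈ 28.3 kPa.

P ≈ 28.3 kPa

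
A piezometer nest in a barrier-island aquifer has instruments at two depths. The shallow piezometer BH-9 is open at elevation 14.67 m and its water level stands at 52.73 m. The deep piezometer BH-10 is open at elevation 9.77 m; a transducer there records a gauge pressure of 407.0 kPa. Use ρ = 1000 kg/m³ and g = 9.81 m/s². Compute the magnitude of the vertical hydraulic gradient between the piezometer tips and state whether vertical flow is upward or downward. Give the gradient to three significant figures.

Total head at BH-9: h = 52.73 m (water level in the standpipe).
Pressure head at BH-10: ψ = P/(ρg) = 407.0×1000 / (1000 × 9.81) = 41.49 m.
Total head at BH-10: h = z + ψ = 9.77 + 41.49 = 51.26 m.
Δh = h(BH-9) − h(BH-10) = 52.73 − 51.26 = 1.47 m.
Vertical separation Δz = 14.67 − 9.77 = 4.90 m.
|i_v| = |Δh| / Δz = 1.47 / 4.90 = 0.300.
Head is higher in the shallow piezometer, so vertical flow is downward (recharge condition).

|i_v| ≈ 0.300; vertical flow is downward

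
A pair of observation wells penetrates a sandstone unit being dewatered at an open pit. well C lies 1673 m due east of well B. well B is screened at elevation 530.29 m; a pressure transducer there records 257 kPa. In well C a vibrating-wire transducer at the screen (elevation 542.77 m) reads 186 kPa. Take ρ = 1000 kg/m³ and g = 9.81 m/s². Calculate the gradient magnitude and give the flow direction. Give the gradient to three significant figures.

i ≈ 0.00313; groundwater flows toward the west

Pressure head at well B: ψ = P/(ρg) = 257×1000 / (1000 × 9.81) = 26.20 m.
Total head at well B: h = z + ψ = 530.29 + 26.20 = 556.49 m.
Pressure head at well C: ψ = P/(ρg) = 186×1000 / (1000 × 9.81) = 18.96 m.
Total head at well C: h = z + ψ = 542.77 + 18.96 = 561.73 m.
Head difference: h(well B) − h(well C) = 556.49 − 561.73 = -5.24 m.
Hydraulic gradient: i = |Δh| / L = 5.24 / 1673 = 0.00313.
Flow is from higher to lower head: from well C toward well B, i.e. toward the west.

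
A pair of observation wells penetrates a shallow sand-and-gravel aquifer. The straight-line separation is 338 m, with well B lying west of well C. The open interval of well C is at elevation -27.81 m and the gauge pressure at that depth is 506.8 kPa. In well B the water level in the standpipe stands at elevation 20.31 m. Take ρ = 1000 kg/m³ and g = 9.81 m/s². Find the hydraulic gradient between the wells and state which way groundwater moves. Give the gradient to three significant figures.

Pressure head at well C: ψ = P/(ρg) = 506.8×1000 / (1000 × 9.81) = 51.66 m.
Total head at well C: h = z + ψ = -27.81 + 51.66 = 23.85 m.
Total head at well B: h = 20.31 m (water level in the piezometer is the total head).
Head difference: h(well C) − h(well B) = 23.85 − 20.31 = 3.54 m.
Hydraulic gradient: i = |Δh| / L = 3.54 / 338 = 0.0105.
Flow is from higher to lower head: from well C toward well B, i.e. toward the west.

i ≈ 0.0105; groundwater flows toward the west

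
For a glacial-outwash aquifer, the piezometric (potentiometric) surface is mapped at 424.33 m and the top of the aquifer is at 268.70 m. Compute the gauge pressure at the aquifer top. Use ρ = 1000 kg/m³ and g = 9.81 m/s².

Pressure head at the aquifer top: ψ = h − z = 424.33 − 268.70 = 155.63 m.
P = ρgψ = 1000 × 9.81 × 155.63 = 1526730 Pa ≈ 1530 kPa.

P ≈ 1530 kPa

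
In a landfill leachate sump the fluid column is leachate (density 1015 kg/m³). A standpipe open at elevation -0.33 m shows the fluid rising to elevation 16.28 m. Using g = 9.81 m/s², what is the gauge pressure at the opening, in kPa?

Pressure head ψ = h − z = 16.28 − (-0.33) = 16.61 m.
P = ρgψ = 1015 × 9.81 × 16.61 = 165388 Pa ≈ 165 kPa.

P ≈ 165 kPa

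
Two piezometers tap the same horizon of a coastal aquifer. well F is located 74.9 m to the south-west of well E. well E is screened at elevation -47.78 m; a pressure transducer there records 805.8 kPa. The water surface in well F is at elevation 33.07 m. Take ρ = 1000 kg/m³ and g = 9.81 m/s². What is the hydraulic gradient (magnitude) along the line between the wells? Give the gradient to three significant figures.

Pressure head at well E: ψ = P/(ρg) = 805.8×1000 / (1000 × 9.81) = 82.14 m.
Total head at well E: h = z + ψ = -47.78 + 82.14 = 34.36 m.
Total head at well F: h = 33.07 m (water level in the piezometer is the total head).
Head difference: h(well E) − h(well F) = 34.36 − 33.07 = 1.29 m.
Hydraulic gradient: i = |Δh| / L = 1.29 / 74.9 = 0.0172.

i ≈ 0.0172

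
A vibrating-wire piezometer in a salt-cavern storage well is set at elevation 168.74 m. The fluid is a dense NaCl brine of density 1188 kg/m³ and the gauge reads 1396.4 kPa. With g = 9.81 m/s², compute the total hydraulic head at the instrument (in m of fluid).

ψ = P/(ρg) = 1396.4×1000 / (1188 × 9.81) = 119.82 m.
h = z + ψ = 168.74 + 119.82 = 288.56 m.

h ≈ 288.56 m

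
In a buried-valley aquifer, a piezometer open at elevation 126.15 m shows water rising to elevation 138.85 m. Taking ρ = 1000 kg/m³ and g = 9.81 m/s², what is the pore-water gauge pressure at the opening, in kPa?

P ≈ 125 kPa

Pressure head ψ = h − z = 138.85 − 126.15 = 12.70 m.
P = ρgψ = 1000 × 9.81 × 12.70 = 124587 Pa ≈ 125 kPa.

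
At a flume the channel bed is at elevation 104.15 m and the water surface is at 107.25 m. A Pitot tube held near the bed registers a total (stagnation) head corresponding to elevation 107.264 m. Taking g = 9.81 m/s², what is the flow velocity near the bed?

v ≈ 0.524 m/s

Near the bed, under hydrostatic conditions, the piezometric head (z + ψ) equals the free-surface elevation, 107.25 m.
Velocity head = total − piezometric = 107.264 − 107.25 = 0.014 m.
v = √(2g·h_v) = √(2 × 9.81 × 0.014) = 0.524 m/s.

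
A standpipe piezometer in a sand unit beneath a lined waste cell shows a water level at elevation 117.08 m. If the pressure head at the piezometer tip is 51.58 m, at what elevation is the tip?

z ≈ 65.50 m

z = h − ψ = 117.08 − 51.58 = 65.50 m.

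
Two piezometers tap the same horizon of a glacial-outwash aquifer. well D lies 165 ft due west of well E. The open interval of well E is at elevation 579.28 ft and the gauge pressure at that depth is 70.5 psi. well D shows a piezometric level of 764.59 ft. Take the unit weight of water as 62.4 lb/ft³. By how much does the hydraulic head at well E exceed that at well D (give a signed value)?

Pressure head at well E: ψ = 144·P/γ = 144 × 70.5 / 62.4 = 162.69 ft.
Total head at well E: h = z + ψ = 579.28 + 162.69 = 741.97 ft.
Total head at well D: h = 764.59 ft (water level in the piezometer is the total head).
Head difference: h(well E) − h(well D) = 741.97 − 764.59 = -22.62 ft.

Δh ≈ -22.62 ft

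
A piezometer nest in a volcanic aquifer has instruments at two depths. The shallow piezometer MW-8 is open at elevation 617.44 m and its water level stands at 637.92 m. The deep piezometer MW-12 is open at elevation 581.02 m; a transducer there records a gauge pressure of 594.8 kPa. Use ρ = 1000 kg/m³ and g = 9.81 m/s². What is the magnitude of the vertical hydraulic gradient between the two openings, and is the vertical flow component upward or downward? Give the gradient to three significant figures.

Total head at MW-8: h = 637.92 m (water level in the standpipe).
Pressure head at MW-12: ψ = P/(ρg) = 594.8×1000 / (1000 × 9.81) = 60.63 m.
Total head at MW-12: h = z + ψ = 581.02 + 60.63 = 641.65 m.
Δh = h(MW-8) − h(MW-12) = 637.92 − 641.65 = -3.73 m.
Vertical separation Δz = 617.44 − 581.02 = 36.42 m.
|i_v| = |Δh| / Δz = 3.73 / 36.42 = 0.102.
Head is higher in the deep piezometer, so vertical flow is upward (discharge condition).

|i_v| ≈ 0.102; vertical flow is upward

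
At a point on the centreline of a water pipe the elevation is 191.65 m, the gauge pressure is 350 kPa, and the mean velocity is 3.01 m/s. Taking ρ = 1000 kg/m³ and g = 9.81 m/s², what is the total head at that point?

h ≈ 227.79 m

Pressure head ψ = P/(ρg) = 350×1000 / (1000 × 9.81) = 35.68 m.
Velocity head = v²/(2g) = 3.01² / (2 × 9.81) = 0.462 m.
h = z + ψ + v²/(2g) = 191.65 + 35.68 + 0.462 = 227.79 m.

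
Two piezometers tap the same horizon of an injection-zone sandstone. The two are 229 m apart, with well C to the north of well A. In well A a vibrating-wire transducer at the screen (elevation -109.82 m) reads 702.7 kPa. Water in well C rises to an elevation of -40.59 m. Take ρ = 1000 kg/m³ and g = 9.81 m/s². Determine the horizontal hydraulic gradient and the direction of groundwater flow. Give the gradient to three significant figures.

i ≈ 0.0105; groundwater flows toward the north

Pressure head at well A: ψ = P/(ρg) = 702.7×1000 / (1000 × 9.81) = 71.63 m.
Total head at well A: h = z + ψ = -109.82 + 71.63 = -38.19 m.
Total head at well C: h = -40.59 m (water level in the piezometer is the total head).
Head difference: h(well A) − h(well C) = -38.19 − (-40.59) = 2.40 m.
Hydraulic gradient: i = |Δh| / L = 2.40 / 229 = 0.0105.
Flow is from higher to lower head: from well A toward well C, i.e. toward the north.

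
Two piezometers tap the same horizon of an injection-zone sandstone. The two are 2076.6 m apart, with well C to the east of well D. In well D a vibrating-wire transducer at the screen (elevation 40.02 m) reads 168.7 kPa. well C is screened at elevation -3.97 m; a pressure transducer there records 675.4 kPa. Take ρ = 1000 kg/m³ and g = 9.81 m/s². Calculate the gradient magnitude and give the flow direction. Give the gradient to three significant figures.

i ≈ 0.00369; groundwater flows toward the west

Pressure head at well D: ψ = P/(ρg) = 168.7×1000 / (1000 × 9.81) = 17.20 m.
Total head at well D: h = z + ψ = 40.02 + 17.20 = 57.22 m.
Pressure head at well C: ψ = P/(ρg) = 675.4×1000 / (1000 × 9.81) = 68.85 m.
Total head at well C: h = z + ψ = -3.97 + 68.85 = 64.88 m.
Head difference: h(well D) − h(well C) = 57.22 − 64.88 = -7.66 m.
Hydraulic gradient: i = |Δh| / L = 7.66 / 2076.6 = 0.00369.
Flow is from higher to lower head: from well C toward well D, i.e. toward the west.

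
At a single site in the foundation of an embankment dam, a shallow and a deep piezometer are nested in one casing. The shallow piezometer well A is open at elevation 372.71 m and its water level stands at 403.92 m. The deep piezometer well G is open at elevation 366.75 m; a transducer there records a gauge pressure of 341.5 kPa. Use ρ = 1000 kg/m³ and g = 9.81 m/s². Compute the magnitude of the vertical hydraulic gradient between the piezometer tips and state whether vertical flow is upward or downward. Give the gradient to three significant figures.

Total head at well A: h = 403.92 m (water level in the standpipe).
Pressure head at well G: ψ = P/(ρg) = 341.5×1000 / (1000 × 9.81) = 34.81 m.
Total head at well G: h = z + ψ = 366.75 + 34.81 = 401.56 m.
Δh = h(well A) − h(well G) = 403.92 − 401.56 = 2.36 m.
Vertical separation Δz = 372.71 − 366.75 = 5.96 m.
|i_v| = |Δh| / Δz = 2.36 / 5.96 = 0.396.
Head is higher in the shallow piezometer, so vertical flow is downward (recharge condition).

|i_v| ≈ 0.396; vertical flow is downward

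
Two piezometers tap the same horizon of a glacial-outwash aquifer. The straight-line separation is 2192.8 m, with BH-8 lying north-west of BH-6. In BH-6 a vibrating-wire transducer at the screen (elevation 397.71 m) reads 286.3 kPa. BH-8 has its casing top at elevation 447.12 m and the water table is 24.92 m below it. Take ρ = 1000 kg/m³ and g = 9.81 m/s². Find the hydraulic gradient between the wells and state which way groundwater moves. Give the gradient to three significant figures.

Pressure head at BH-6: ψ = P/(ρg) = 286.3×1000 / (1000 × 9.81) = 29.18 m.
Total head at BH-6: h = z + ψ = 397.71 + 29.18 = 426.89 m.
Total head at BH-8: h = 447.12 − 24.92 = 422.20 m.
Head difference: h(BH-6) − h(BH-8) = 426.89 − 422.20 = 4.69 m.
Hydraulic gradient: i = |Δh| / L = 4.69 / 2192.8 = 0.00214.
Flow is from higher to lower head: from BH-6 toward BH-8, i.e. toward the north-west.

i ≈ 0.00214; groundwater flows toward the north-west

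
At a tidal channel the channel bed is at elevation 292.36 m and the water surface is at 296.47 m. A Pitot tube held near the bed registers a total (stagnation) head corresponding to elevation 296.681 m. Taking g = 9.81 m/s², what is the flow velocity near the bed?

Near the bed, under hydrostatic conditions, the piezometric head (z + ψ) equals the free-surface elevation, 296.47 m.
Velocity head = total − piezometric = 296.681 − 296.47 = 0.211 m.
v = √(2g·h_v) = √(2 × 9.81 × 0.211) = 2.03 m/s.

v ≈ 2.03 m/s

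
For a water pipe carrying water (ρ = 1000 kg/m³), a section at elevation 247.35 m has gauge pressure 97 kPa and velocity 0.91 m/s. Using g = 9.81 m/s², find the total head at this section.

h ≈ 257.28 m

Pressure head ψ = P/(ρg) = 97×1000 / (1000 × 9.81) = 9.89 m.
Velocity head = v²/(2g) = 0.91² / (2 × 9.81) = 0.042 m.
h = z + ψ + v²/(2g) = 247.35 + 9.89 + 0.042 = 257.28 m.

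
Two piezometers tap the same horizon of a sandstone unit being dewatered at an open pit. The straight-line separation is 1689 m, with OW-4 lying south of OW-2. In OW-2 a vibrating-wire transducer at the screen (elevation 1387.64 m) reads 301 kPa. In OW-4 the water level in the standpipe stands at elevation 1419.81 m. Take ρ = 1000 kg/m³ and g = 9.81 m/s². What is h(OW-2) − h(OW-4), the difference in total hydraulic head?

Pressure head at OW-2: ψ = P/(ρg) = 301×1000 / (1000 × 9.81) = 30.68 m.
Total head at OW-2: h = z + ψ = 1387.64 + 30.68 = 1418.32 m.
Total head at OW-4: h = 1419.81 m (water level in the piezometer is the total head).
Head difference: h(OW-2) − h(OW-4) = 1418.32 − 1419.81 = -1.49 m.

Δh ≈ -1.49 m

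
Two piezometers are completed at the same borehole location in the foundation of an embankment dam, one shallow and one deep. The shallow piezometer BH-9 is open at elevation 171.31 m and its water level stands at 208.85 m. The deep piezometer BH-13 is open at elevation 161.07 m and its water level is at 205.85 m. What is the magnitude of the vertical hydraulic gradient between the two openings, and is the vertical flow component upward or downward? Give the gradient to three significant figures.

|i_v| ≈ 0.293; vertical flow is downward

Total head at BH-9: h = 208.85 m (water level in the standpipe).
Total head at BH-13: h = 205.85 m.
Δh = h(BH-9) − h(BH-13) = 208.85 − 205.85 = 3.00 m.
Vertical separation Δz = 171.31 − 161.07 = 10.24 m.
|i_v| = |Δh| / Δz = 3.00 / 10.24 = 0.293.
Head is higher in the shallow piezometer, so vertical flow is downward (recharge condition).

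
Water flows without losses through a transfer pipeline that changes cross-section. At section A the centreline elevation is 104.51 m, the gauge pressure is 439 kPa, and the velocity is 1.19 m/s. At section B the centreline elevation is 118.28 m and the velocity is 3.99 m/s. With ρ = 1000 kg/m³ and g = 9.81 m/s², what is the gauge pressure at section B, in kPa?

Pressure head at A: ψ₁ = P₁/(ρg) = 439×1000 / (1000 × 9.81) = 44.75 m.
Velocity heads: v₁²/2g = 1.19²/19.62 = 0.072 m; v₂²/2g = 3.99²/19.62 = 0.811 m.
Total head H = z₁ + ψ₁ + v₁²/2g = 104.51 + 44.75 + 0.072 = 149.33 m.
ψ₂ = H − z₂ − v₂²/2g = 149.33 − 118.28 − 0.811 = 30.24 m.
P₂ = ρgψ₂ = 1000 × 9.81 × 30.24 ≈ 297 kPa.

P₂ ≈ 297 kPa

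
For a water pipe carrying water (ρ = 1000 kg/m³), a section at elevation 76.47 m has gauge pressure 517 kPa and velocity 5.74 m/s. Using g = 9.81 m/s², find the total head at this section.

h ≈ 130.85 m

Pressure head ψ = P/(ρg) = 517×1000 / (1000 × 9.81) = 52.70 m.
Velocity head = v²/(2g) = 5.74² / (2 × 9.81) = 1.679 m.
h = z + ψ + v²/(2g) = 76.47 + 52.70 + 1.679 = 130.85 m.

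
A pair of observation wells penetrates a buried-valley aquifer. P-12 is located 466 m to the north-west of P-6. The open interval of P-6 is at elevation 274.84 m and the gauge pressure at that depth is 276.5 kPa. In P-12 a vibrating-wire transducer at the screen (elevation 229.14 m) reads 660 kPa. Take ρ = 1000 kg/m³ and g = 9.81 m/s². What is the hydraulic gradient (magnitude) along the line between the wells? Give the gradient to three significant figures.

i ≈ 0.0142

Pressure head at P-6: ψ = P/(ρg) = 276.5×1000 / (1000 × 9.81) = 28.19 m.
Total head at P-6: h = z + ψ = 274.84 + 28.19 = 303.03 m.
Pressure head at P-12: ψ = P/(ρg) = 660×1000 / (1000 × 9.81) = 67.28 m.
Total head at P-12: h = z + ψ = 229.14 + 67.28 = 296.42 m.
Head difference: h(P-6) − h(P-12) = 303.03 − 296.42 = 6.61 m.
Hydraulic gradient: i = |Δh| / L = 6.61 / 466 = 0.0142.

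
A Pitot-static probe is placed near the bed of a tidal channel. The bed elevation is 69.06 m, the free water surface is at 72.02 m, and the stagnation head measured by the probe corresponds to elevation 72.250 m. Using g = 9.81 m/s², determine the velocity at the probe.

Near the bed, under hydrostatic conditions, the piezometric head (z + ψ) equals the free-surface elevation, 72.02 m.
Velocity head = total − piezometric = 72.250 − 72.02 = 0.230 m.
v = √(2g·h_v) = √(2 × 9.81 × 0.230) = 2.12 m/s.

v ≈ 2.12 m/s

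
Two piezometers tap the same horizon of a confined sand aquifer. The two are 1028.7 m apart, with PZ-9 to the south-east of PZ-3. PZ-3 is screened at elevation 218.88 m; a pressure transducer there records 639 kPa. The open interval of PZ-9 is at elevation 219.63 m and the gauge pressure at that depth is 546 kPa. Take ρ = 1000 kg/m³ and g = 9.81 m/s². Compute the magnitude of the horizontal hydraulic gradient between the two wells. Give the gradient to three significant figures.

Pressure head at PZ-3: ψ = P/(ρg) = 639×1000 / (1000 × 9.81) = 65.14 m.
Total head at PZ-3: h = z + ψ = 218.88 + 65.14 = 284.02 m.
Pressure head at PZ-9: ψ = P/(ρg) = 546×1000 / (1000 × 9.81) = 55.66 m.
Total head at PZ-9: h = z + ψ = 219.63 + 55.66 = 275.29 m.
Head difference: h(PZ-3) − h(PZ-9) = 284.02 − 275.29 = 8.73 m.
Hydraulic gradient: i = |Δh| / L = 8.73 / 1028.7 = 0.00849.

i ≈ 0.00849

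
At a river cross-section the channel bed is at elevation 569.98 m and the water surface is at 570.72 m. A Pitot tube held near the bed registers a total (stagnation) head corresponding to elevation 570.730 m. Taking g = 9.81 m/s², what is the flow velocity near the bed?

Near the bed, under hydrostatic conditions, the piezometric head (z + ψ) equals the free-surface elevation, 570.72 m.
Velocity head = total − piezometric = 570.730 − 570.72 = 0.010 m.
v = √(2g·h_v) = √(2 × 9.81 × 0.010) = 0.443 m/s.

v ≈ 0.443 m/s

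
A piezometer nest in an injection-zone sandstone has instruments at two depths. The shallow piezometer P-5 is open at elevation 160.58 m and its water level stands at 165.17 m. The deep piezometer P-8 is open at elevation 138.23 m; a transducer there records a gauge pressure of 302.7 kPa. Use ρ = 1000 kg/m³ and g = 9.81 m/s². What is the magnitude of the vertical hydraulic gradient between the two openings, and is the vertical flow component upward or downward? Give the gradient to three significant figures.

|i_v| ≈ 0.175; vertical flow is upward

Total head at P-5: h = 165.17 m (water level in the standpipe).
Pressure head at P-8: ψ = P/(ρg) = 302.7×1000 / (1000 × 9.81) = 30.86 m.
Total head at P-8: h = z + ψ = 138.23 + 30.86 = 169.09 m.
Δh = h(P-5) − h(P-8) = 165.17 − 169.09 = -3.92 m.
Vertical separation Δz = 160.58 − 138.23 = 22.35 m.
|i_v| = |Δh| / Δz = 3.92 / 22.35 = 0.175.
Head is higher in the deep piezometer, so vertical flow is upward (discharge condition).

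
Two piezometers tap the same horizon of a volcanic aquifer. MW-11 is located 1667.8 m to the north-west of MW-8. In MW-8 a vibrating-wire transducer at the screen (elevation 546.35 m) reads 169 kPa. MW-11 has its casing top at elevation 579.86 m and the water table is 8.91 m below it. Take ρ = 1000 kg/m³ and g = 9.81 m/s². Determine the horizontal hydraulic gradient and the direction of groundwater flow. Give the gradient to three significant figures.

i ≈ 0.00442; groundwater flows toward the south-east

Pressure head at MW-8: ψ = P/(ρg) = 169×1000 / (1000 × 9.81) = 17.23 m.
Total head at MW-8: h = z + ψ = 546.35 + 17.23 = 563.58 m.
Total head at MW-11: h = 579.86 − 8.91 = 570.95 m.
Head difference: h(MW-8) − h(MW-11) = 563.58 − 570.95 = -7.37 m.
Hydraulic gradient: i = |Δh| / L = 7.37 / 1667.8 = 0.00442.
Flow is from higher to lower head: from MW-11 toward MW-8, i.e. toward the south-east.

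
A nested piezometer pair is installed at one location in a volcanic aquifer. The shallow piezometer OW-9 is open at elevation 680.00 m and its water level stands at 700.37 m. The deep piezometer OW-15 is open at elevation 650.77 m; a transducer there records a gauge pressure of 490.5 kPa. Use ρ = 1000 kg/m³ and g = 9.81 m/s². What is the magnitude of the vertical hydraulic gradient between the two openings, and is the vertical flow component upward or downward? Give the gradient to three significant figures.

Total head at OW-9: h = 700.37 m (water level in the standpipe).
Pressure head at OW-15: ψ = P/(ρg) = 490.5×1000 / (1000 × 9.81) = 50.00 m.
Total head at OW-15: h = z + ψ = 650.77 + 50.00 = 700.77 m.
Δh = h(OW-9) − h(OW-15) = 700.37 − 700.77 = -0.40 m.
Vertical separation Δz = 680.00 − 650.77 = 29.23 m.
|i_v| = |Δh| / Δz = 0.40 / 29.23 = 0.0137.
Head is higher in the deep piezometer, so vertical flow is upward (discharge condition).

|i_v| ≈ 0.0137; vertical flow is upward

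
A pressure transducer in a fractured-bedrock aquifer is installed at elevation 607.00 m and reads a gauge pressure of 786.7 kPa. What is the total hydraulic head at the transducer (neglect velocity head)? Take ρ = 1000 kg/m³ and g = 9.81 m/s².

h ≈ 687.19 m

ψ = P/(ρg) = 786.7×1000 / (1000 × 9.81) = 80.19 m.
h = z + ψ = 607.00 + 80.19 = 687.19 m.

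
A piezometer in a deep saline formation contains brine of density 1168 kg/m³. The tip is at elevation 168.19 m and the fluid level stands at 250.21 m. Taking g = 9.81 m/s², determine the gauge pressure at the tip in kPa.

Pressure head ψ = h − z = 250.21 − 168.19 = 82.02 m.
P = ρgψ = 1168 × 9.81 × 82.02 = 939792 Pa ≈ 940 kPa.

P ≈ 940 kPa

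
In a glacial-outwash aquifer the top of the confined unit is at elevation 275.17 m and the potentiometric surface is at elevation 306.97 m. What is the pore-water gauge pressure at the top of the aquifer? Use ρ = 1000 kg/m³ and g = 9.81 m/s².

Pressure head at the aquifer top: ψ = h − z = 306.97 − 275.17 = 31.80 m.
P = ρgψ = 1000 × 9.81 × 31.80 = 311958 Pa ≈ 312 kPa.

P ≈ 312 kPa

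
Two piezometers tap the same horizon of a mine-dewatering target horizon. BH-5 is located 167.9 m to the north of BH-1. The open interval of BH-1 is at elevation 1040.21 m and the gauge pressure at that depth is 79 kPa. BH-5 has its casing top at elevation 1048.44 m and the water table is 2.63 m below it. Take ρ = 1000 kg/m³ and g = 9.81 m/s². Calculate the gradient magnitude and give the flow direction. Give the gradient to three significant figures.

i ≈ 0.0146; groundwater flows toward the north

Pressure head at BH-1: ψ = P/(ρg) = 79×1000 / (1000 × 9.81) = 8.05 m.
Total head at BH-1: h = z + ψ = 1040.21 + 8.05 = 1048.26 m.
Total head at BH-5: h = 1048.44 − 2.63 = 1045.81 m.
Head difference: h(BH-1) − h(BH-5) = 1048.26 − 1045.81 = 2.45 m.
Hydraulic gradient: i = |Δh| / L = 2.45 / 167.9 = 0.0146.
Flow is from higher to lower head: from BH-1 toward BH-5, i.e. toward the north.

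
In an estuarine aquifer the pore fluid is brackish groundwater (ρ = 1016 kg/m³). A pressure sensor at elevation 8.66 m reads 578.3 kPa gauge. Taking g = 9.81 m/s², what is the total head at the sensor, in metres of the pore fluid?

h ≈ 66.68 m

ψ = P/(ρg) = 578.3×1000 / (1016 × 9.81) = 58.02 m.
h = z + ψ = 8.66 + 58.02 = 66.68 m.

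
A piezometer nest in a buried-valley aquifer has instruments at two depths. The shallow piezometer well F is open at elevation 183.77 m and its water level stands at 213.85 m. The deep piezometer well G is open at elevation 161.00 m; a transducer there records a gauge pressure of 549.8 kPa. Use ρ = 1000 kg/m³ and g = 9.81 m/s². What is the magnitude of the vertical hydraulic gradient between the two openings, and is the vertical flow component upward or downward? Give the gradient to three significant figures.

|i_v| ≈ 0.140; vertical flow is upward

Total head at well F: h = 213.85 m (water level in the standpipe).
Pressure head at well G: ψ = P/(ρg) = 549.8×1000 / (1000 × 9.81) = 56.04 m.
Total head at well G: h = z + ψ = 161.00 + 56.04 = 217.04 m.
Δh = h(well F) − h(well G) = 213.85 − 217.04 = -3.19 m.
Vertical separation Δz = 183.77 − 161.00 = 22.77 m.
|i_v| = |Δh| / Δz = 3.19 / 22.77 = 0.140.
Head is higher in the deep piezometer, so vertical flow is upward (discharge condition).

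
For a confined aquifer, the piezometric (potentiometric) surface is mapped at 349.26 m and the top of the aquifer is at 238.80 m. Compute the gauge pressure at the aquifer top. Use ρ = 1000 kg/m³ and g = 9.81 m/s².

Pressure head at the aquifer top: ψ = h − z = 349.26 − 238.80 = 110.46 m.
P = ρgψ = 1000 × 9.81 × 110.46 = 1083613 Pa ≈ 1080 kPa.

P ≈ 1080 kPa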